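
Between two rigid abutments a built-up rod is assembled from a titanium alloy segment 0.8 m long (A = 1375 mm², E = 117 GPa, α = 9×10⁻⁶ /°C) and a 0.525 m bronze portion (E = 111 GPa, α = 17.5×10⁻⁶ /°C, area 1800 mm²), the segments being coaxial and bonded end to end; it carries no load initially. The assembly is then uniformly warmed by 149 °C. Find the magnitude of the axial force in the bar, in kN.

Free thermal expansion of the whole bar: Σ αᵢΔT Lᵢ = 9×10⁻⁶×149×800 + 17.5×10⁻⁶×149×525 = 2.442 mm.
Since the ends are fixed, an axial force P builds up, equal in every segment, with P · Σ Lᵢ/(AᵢEᵢ) = δ_free.
Σ Lᵢ/(AᵢEᵢ) = 800/(1375×117×10³) + 525/(1800×111×10³) = 7.6×10⁻⁶ mm/N.
Hence P = δ_free / Σ(L/AE) = 2.442/7.6×10⁻⁶ = 321.3 kN (compressive).

P ≈ 321 kN (compressive)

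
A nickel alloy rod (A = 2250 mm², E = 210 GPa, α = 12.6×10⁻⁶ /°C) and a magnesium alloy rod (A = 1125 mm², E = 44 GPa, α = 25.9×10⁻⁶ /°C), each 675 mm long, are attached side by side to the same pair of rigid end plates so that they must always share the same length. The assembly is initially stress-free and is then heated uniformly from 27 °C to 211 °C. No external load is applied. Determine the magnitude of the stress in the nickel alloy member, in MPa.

σ ≈ 48.7 MPa (tensile)

Both members must finish at the same length. With the larger α, the magnesium alloy tends to over-expand; the plates restrain it, putting the magnesium alloy in compression and the nickel alloy in tension. With no external load the two internal forces are equal and opposite, magnitude P.
Setting the final lengths equal and cancelling L: (α₁ − α₂)ΔT = P/(A₁E₁) + P/(A₂E₂).
|α₁ − α₂|·ΔT = 13.3×10⁻⁶ × 184 = 0.002447.
1/(A₁E₁) + 1/(A₂E₂) = 1/(2250×210×10³) + 1/(1125×44×10³) = 2.232×10⁻⁸ N⁻¹.
P = 0.002447 / 2.232×10⁻⁸ = 109600 N = 109.6 kN.
σ_{nickel alloy} = P/A₁ = 109600/2250 = 48.73 MPa, tensile.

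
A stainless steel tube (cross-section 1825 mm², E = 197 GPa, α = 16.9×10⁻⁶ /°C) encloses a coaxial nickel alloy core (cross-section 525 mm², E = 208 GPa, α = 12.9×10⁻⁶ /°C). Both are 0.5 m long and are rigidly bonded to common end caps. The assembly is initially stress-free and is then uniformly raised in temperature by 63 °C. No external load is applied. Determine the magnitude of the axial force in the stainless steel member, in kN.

Equilibrium of a rigid end plate with no external load gives equal and opposite internal forces ±P in the two members. Since α_{stainless steel} > α_{nickel alloy}, heating drives the stainless steel into compression and the nickel alloy into tension.
Setting the final lengths equal and cancelling L: (α₁ − α₂)ΔT = P/(A₁E₁) + P/(A₂E₂).
|α₁ − α₂|·ΔT = 4×10⁻⁶ × 63 = 0.000252.
1/(A₁E₁) + 1/(A₂E₂) = 1/(1825×197×10³) + 1/(525×208×10³) = 1.194×10⁻⁸ N⁻¹.
So P = 0.000252 / 1.194×10⁻⁸ = 21.11 kN.

P ≈ 21.1 kN (compressive in the stainless steel)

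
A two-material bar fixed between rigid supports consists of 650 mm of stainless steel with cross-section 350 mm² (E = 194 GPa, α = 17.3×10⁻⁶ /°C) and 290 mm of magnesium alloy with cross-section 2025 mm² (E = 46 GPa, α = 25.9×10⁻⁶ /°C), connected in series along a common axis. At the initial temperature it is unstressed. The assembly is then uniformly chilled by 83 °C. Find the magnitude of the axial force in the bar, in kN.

Free thermal contraction of the whole bar: Σ αᵢΔT Lᵢ = 17.3×10⁻⁶×83×650 + 25.9×10⁻⁶×83×290 = 1.557 mm.
The rigid supports impose zero overall length change; the single axial force P common to all segments must satisfy P Σ Lᵢ/(AᵢEᵢ) = δ_free.
The series flexibility is Σ Lᵢ/(AᵢEᵢ) = 650/(350×194×10³) + 290/(2025×46×10³) = 1.269×10⁻⁵ mm/N.
So P = 1.557 / 1.269×10⁻⁵ = 122.7 kN, tensile.

P ≈ 123 kN (tensile)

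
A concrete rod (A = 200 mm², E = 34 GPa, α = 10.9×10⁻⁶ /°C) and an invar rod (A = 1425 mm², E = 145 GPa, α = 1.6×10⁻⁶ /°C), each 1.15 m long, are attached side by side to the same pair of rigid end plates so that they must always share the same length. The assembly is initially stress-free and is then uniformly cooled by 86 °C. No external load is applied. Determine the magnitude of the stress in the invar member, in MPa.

σ ≈ 3.69 MPa (compressive)

Both members must finish at the same length. With the larger α, the concrete tends to over-contract; the plates restrain it, putting the concrete in tension and the invar in compression. With no external load the two internal forces are equal and opposite, magnitude P.
Compatibility of the two members (thermal + elastic change equal): (α₁ − α₂)ΔT = P·[1/(A₁E₁) + 1/(A₂E₂)].
|α₁ − α₂|·ΔT = 9.3×10⁻⁶ × 86 = 0.0007998.
1/(A₁E₁) + 1/(A₂E₂) = 1/(200×34×10³) + 1/(1425×145×10³) = 1.519×10⁻⁷ N⁻¹.
So P = 0.0007998 / 1.519×10⁻⁷ = 5.265 kN.
σ_{invar} = P/A₂ = 5265/1425 = 3.695 MPa, compressive.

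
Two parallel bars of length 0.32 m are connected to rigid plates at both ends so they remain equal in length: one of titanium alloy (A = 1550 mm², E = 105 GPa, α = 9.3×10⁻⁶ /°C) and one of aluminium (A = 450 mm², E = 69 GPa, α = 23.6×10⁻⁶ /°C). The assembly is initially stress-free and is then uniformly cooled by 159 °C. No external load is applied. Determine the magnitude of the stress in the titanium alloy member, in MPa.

The aluminium has the larger α, so on cooling it would change length more than the titanium alloy if both were free. The rigid plates force a common final length, so the aluminium is put into tension and the titanium alloy into compression, with equal and opposite forces P (no external load).
Compatibility of the two members (thermal + elastic change equal): (α₁ − α₂)ΔT = P·[1/(A₁E₁) + 1/(A₂E₂)].
|α₁ − α₂|·ΔT = 14.3×10⁻⁶ × 159 = 0.002274.
1/(A₁E₁) + 1/(A₂E₂) = 1/(1550×105×10³) + 1/(450×69×10³) = 3.835×10⁻⁸ N⁻¹.
So P = 0.002274 / 3.835×10⁻⁸ = 59.29 kN.
σ_{titanium alloy} = P/A₁ = 59290/1550 = 38.25 MPa, compressive.

σ ≈ 38.2 MPa (compressive)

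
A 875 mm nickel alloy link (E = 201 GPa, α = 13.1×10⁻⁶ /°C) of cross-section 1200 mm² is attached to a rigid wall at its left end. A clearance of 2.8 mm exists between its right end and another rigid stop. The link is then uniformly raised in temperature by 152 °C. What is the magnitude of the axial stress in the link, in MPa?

σ ≈ 0 MPa

Free thermal elongation = αΔT L = 13.1×10⁻⁶ × 152 × 875 = 1.742 mm.
This is smaller than the 2.8 mm clearance, so the link expands freely without reaching the stop — the stress is zero.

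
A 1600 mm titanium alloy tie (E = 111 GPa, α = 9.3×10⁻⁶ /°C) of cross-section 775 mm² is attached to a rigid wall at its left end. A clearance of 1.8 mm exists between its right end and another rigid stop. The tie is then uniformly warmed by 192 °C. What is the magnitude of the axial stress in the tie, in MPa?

σ ≈ 73.3 MPa (compressive)

Free thermal elongation = αΔT L = 9.3×10⁻⁶ × 192 × 1600 = 2.857 mm.
After closing the 1.8 mm clearance, 2.857 − 1.8 = 1.057 mm of expansion remains to be suppressed by the wall.
Compatibility: PL/(AE) = 1.057 mm, so σ = P/A = E × (1.057/1600) = 73.33 MPa.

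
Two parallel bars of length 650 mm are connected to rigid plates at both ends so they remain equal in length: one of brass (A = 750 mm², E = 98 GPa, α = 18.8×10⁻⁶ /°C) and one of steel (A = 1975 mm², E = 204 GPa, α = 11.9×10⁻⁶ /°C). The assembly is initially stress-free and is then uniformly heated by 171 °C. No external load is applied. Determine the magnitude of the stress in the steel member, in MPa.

σ ≈ 37.1 MPa (tensile)

Equilibrium of a rigid end plate with no external load gives equal and opposite internal forces ±P in the two members. Since α_{brass} > α_{steel}, heating drives the brass into compression and the steel into tension.
Equating the net (thermal + elastic) strains gives |α₁ − α₂|·ΔT = P·[1/(A₁E₁) + 1/(A₂E₂)].
|α₁ − α₂|·ΔT = 6.9×10⁻⁶ × 171 = 0.00118.
1/(A₁E₁) + 1/(A₂E₂) = 1/(750×98×10³) + 1/(1975×204×10³) = 1.609×10⁻⁸ N⁻¹.
So P = 0.00118 / 1.609×10⁻⁸ = 73.34 kN.
σ_{steel} = P/A₂ = 73340/1975 = 37.14 MPa, tensile.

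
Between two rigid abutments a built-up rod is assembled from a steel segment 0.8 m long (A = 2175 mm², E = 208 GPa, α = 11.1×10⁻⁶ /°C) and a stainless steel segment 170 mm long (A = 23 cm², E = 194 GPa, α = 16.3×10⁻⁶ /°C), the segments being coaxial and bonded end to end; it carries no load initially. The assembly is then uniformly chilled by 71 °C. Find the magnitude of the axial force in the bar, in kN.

P ≈ 385 kN (tensile)

With the walls removed the bar would change length by δ_free = Σ αᵢΔT Lᵢ = 11.1×10⁻⁶×71×800 + 16.3×10⁻⁶×71×170 = 0.8272 mm.
The walls prevent any net length change, so an axial force P (same in every segment) develops. Compatibility: P · Σ Lᵢ/(AᵢEᵢ) = δ_free.
Σ Lᵢ/(AᵢEᵢ) = 800/(2175×208×10³) + 170/(2300×194×10³) = 2.149×10⁻⁶ mm/N.
Hence P = δ_free / Σ(L/AE) = 0.8272/2.149×10⁻⁶ = 384.9 kN (tensile).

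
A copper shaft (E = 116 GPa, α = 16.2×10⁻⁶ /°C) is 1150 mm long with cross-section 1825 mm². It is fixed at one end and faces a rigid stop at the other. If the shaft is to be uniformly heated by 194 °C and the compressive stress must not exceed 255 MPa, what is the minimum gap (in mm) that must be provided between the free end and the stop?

g ≈ 1.09 mm

With no wall the shaft would lengthen by αΔT L = 16.2×10⁻⁶ × 194 × 1150 = 3.614 mm.
At the allowable stress the elastic shortening the wall may impose is σL/E = 255 × 1150 / (116×10³) = 2.528 mm.
So the gap has to take up the difference, g_min = δ_free − σL/E = 3.614 − 2.528 = 1.086 mm.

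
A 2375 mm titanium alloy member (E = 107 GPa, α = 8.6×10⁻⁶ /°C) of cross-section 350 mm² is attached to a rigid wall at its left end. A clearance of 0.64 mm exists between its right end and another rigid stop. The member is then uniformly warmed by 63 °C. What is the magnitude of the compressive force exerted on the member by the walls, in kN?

P ≈ 10.2 kN

If the wall were absent the member would grow by αΔT L = 8.6×10⁻⁶ × 63 × 2375 = 1.287 mm.
This exceeds the 0.64 mm gap, so the wall pushes back. The portion of expansion that must be recovered elastically is δ_free − gap = 1.287 − 0.64 = 0.6468 mm.
So σ = E(δ_free − g)/L = 107×10³ × 0.6468/2375 = 29.14 MPa.
Force on the wall = σA = 29.14 × 350 mm² = 10.2 kN.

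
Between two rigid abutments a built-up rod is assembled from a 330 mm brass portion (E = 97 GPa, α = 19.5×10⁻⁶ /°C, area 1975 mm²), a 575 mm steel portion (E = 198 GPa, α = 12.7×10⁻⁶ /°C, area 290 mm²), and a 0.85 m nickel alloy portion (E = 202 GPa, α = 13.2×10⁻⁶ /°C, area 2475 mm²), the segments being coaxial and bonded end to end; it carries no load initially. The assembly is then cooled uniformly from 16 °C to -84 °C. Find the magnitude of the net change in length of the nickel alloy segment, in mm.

|ΔL| ≈ 0.806 mm

If the supports were absent, the total length change would be Σ αᵢΔT Lᵢ = 19.5×10⁻⁶×100×330 + 12.7×10⁻⁶×100×575 + 13.2×10⁻⁶×100×850 = 2.496 mm.
The walls prevent any net length change, so an axial force P (same in every segment) develops. Compatibility: P · Σ Lᵢ/(AᵢEᵢ) = δ_free.
Σ Lᵢ/(AᵢEᵢ) = 330/(1975×97×10³) + 575/(290×198×10³) + 850/(2475×202×10³) = 1.344×10⁻⁵ mm/N.
P = 2.496 / 1.344×10⁻⁵ = 185700 N = 185.7 kN, tensile.
For the nickel alloy segment, free thermal change = 13.2×10⁻⁶×100×850 = 1.122 mm and elastic change from P = 185700×850/(2475×202×10³) = 0.3158 mm; these oppose, so the net change is 0.806 mm (segment shortens).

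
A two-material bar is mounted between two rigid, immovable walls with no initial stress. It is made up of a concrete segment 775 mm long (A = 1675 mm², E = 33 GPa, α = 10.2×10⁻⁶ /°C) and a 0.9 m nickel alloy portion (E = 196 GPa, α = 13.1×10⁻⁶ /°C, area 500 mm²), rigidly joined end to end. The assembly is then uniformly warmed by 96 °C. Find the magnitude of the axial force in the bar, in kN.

P ≈ 81.5 kN (compressive)

If the supports were absent, the total length change would be Σ αᵢΔT Lᵢ = 10.2×10⁻⁶×96×775 + 13.1×10⁻⁶×96×900 = 1.891 mm.
Since the ends are fixed, an axial force P builds up, equal in every segment, with P · Σ Lᵢ/(AᵢEᵢ) = δ_free.
The series flexibility is Σ Lᵢ/(AᵢEᵢ) = 775/(1675×33×10³) + 900/(500×196×10³) = 2.32×10⁻⁵ mm/N.
So P = 1.891 / 2.32×10⁻⁵ = 81.48 kN, compressive.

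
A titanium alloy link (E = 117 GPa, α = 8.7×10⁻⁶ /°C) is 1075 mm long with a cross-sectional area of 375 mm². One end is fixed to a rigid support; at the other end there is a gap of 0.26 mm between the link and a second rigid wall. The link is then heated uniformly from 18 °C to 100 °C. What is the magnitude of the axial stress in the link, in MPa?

σ ≈ 55.2 MPa (compressive)

Unrestrained expansion: δ_free = αΔT L = 8.7×10⁻⁶ × 82 × 1075 = 0.7669 mm.
After closing the 0.26 mm clearance, 0.7669 − 0.26 = 0.5069 mm of expansion remains to be suppressed by the wall.
Compatibility: PL/(AE) = 0.5069 mm, so σ = P/A = E × (0.5069/1075) = 55.17 MPa.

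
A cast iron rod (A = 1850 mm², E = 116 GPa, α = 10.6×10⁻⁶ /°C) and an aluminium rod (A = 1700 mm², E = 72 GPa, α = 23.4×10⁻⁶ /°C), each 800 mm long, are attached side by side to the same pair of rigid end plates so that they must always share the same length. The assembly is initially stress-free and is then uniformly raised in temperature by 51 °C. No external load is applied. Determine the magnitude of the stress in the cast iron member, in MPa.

Both members must finish at the same length. With the larger α, the aluminium tends to over-expand; the plates restrain it, putting the aluminium in compression and the cast iron in tension. With no external load the two internal forces are equal and opposite, magnitude P.
Compatibility of the two members (thermal + elastic change equal): (α₁ − α₂)ΔT = P·[1/(A₁E₁) + 1/(A₂E₂)].
|α₁ − α₂|·ΔT = 12.8×10⁻⁶ × 51 = 0.0006528.
1/(A₁E₁) + 1/(A₂E₂) = 1/(1850×116×10³) + 1/(1700×72×10³) = 1.283×10⁻⁸ N⁻¹.
So P = 0.0006528 / 1.283×10⁻⁸ = 50.88 kN.
σ_{cast iron} = P/A₁ = 50880/1850 = 27.5 MPa, tensile.

σ ≈ 27.5 MPa (tensile)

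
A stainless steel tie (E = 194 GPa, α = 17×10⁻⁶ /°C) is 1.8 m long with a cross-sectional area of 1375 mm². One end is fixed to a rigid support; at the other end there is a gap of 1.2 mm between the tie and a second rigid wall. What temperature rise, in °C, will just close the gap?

The gap closes when αΔT L = 1.2 mm, since the tie is still unstressed at that instant.
ΔT = 1.2 / (17×10⁻⁶ × 1800) = 39.22 °C.

ΔT ≈ 39.2 °C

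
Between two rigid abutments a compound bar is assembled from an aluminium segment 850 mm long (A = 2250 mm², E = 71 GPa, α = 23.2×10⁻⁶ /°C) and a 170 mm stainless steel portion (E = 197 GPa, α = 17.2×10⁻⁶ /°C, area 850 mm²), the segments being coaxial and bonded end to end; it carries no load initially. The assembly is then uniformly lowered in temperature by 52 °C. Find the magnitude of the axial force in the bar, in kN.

P ≈ 186 kN (tensile)

With the walls removed the bar would change length by δ_free = Σ αᵢΔT Lᵢ = 23.2×10⁻⁶×52×850 + 17.2×10⁻⁶×52×170 = 1.177 mm.
The rigid supports impose zero overall length change; the single axial force P common to all segments must satisfy P Σ Lᵢ/(AᵢEᵢ) = δ_free.
The series flexibility is Σ Lᵢ/(AᵢEᵢ) = 850/(2250×71×10³) + 170/(850×197×10³) = 6.336×10⁻⁶ mm/N.
P = 1.177 / 6.336×10⁻⁶ = 185800 N = 185.8 kN, tensile.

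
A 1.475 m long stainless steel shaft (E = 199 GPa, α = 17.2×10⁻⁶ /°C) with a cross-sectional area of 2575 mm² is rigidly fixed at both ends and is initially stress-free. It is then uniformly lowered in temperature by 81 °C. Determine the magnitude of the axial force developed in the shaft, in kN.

P ≈ 714 kN (tensile)

With zero net strain, σ = E·αΔT = 199 GPa × 17.2×10⁻⁶ × 81 = 277.2 MPa.
P = AEαΔT = 2575 × 199×10³ × 17.2×10⁻⁶ × 81 = 713.9 kN (tensile).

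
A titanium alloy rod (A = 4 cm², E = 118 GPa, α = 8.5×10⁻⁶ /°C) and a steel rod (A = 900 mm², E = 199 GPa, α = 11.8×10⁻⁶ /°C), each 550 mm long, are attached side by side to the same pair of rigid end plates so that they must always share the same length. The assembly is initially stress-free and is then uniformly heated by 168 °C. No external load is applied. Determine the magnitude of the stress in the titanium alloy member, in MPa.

Both members must finish at the same length. With the larger α, the steel tends to over-expand; the plates restrain it, putting the steel in compression and the titanium alloy in tension. With no external load the two internal forces are equal and opposite, magnitude P.
Compatibility of the two members (thermal + elastic change equal): (α₁ − α₂)ΔT = P·[1/(A₁E₁) + 1/(A₂E₂)].
|α₁ − α₂|·ΔT = 3.3×10⁻⁶ × 168 = 0.0005544.
1/(A₁E₁) + 1/(A₂E₂) = 1/(400×118×10³) + 1/(900×199×10³) = 2.677×10⁻⁸ N⁻¹.
So P = 0.0005544 / 2.677×10⁻⁸ = 20.71 kN.
σ_{titanium alloy} = P/A₁ = 20710/400 = 51.77 MPa, tensile.

σ ≈ 51.8 MPa (tensile)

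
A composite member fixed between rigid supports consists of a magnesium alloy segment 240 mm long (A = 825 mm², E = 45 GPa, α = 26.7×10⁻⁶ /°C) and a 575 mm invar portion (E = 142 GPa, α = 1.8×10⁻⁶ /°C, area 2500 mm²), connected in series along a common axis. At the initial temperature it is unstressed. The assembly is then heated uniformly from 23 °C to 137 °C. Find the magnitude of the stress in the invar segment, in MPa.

σ ≈ 42 MPa (compressive)

If the supports were absent, the total length change would be Σ αᵢΔT Lᵢ = 26.7×10⁻⁶×114×240 + 1.8×10⁻⁶×114×575 = 0.8485 mm.
Since the ends are fixed, an axial force P builds up, equal in every segment, with P · Σ Lᵢ/(AᵢEᵢ) = δ_free.
The series flexibility is Σ Lᵢ/(AᵢEᵢ) = 240/(825×45×10³) + 575/(2500×142×10³) = 8.084×10⁻⁶ mm/N.
P = 0.8485 / 8.084×10⁻⁶ = 105000 N = 105 kN, compressive.
σ_{invar} = P / A = 105000 / 2500 = 41.98 MPa.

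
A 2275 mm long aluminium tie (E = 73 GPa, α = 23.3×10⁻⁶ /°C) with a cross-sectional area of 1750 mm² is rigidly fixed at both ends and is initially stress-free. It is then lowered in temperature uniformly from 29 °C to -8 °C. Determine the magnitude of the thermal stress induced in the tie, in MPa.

σ ≈ 62.9 MPa (tensile)

Because both ends are immovable the net strain is zero, and the suppressed thermal strain is αΔT = 23.3×10⁻⁶ × 37 = 862.1×10⁻⁶.
The stress required to suppress this strain is σ = Eε = 73×10³ × 862.1×10⁻⁶ = 62.93 MPa, tensile since the tie is trying to contract.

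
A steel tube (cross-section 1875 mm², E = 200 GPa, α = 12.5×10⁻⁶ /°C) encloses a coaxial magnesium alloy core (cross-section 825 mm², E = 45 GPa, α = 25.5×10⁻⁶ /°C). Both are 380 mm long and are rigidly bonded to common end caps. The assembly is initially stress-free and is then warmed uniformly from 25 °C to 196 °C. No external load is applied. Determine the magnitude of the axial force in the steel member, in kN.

P ≈ 75.1 kN (tensile in the steel)

Both members must finish at the same length. With the larger α, the magnesium alloy tends to over-expand; the plates restrain it, putting the magnesium alloy in compression and the steel in tension. With no external load the two internal forces are equal and opposite, magnitude P.
Setting the final lengths equal and cancelling L: (α₁ − α₂)ΔT = P/(A₁E₁) + P/(A₂E₂).
|α₁ − α₂|·ΔT = 13×10⁻⁶ × 171 = 0.002223.
1/(A₁E₁) + 1/(A₂E₂) = 1/(1875×200×10³) + 1/(825×45×10³) = 2.96×10⁻⁸ N⁻¹.
P = 0.002223 / 2.96×10⁻⁸ = 75090 N = 75.09 kN.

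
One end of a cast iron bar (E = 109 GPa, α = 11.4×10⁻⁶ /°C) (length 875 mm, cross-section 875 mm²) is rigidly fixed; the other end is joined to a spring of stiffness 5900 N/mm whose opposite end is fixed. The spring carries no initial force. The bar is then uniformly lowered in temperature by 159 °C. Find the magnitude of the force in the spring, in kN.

P ≈ 8.88 kN

Free thermal contraction: δ_free = αΔT L = 11.4×10⁻⁶ × 159 × 875 = 1.586 mm.
Let P be the tensile force in the spring. The bar extends elastically by PL/(AE) and the spring stretches by P/k; together these equal δ_free.
P [ L/(AE) + 1/k ] = δ_free → P [ 875/(875×109×10³) + 1/(5900) ] = 1.586.
P = 1.586 / 0.0001787 = 8877 N.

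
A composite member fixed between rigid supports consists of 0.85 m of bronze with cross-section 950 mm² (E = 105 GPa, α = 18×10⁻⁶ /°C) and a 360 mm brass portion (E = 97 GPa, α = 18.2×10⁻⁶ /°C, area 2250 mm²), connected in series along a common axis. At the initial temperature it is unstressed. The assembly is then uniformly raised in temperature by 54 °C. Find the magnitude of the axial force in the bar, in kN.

With the walls removed the bar would change length by δ_free = Σ αᵢΔT Lᵢ = 18×10⁻⁶×54×850 + 18.2×10⁻⁶×54×360 = 1.18 mm.
The walls prevent any net length change, so an axial force P (same in every segment) develops. Compatibility: P · Σ Lᵢ/(AᵢEᵢ) = δ_free.
Σ Lᵢ/(AᵢEᵢ) = 850/(950×105×10³) + 360/(2250×97×10³) = 1.017×10⁻⁵ mm/N.
P = 1.18 / 1.017×10⁻⁵ = 116000 N = 116 kN, compressive.

P ≈ 116 kN (compressive)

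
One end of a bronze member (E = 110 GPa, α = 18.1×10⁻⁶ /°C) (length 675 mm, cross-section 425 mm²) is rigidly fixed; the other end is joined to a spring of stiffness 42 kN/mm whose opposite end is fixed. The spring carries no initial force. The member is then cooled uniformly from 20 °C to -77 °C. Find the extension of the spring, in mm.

δ ≈ 0.738 mm

If the spring were absent the member would shorten by αΔT L = 18.1×10⁻⁶ × 97 × 675 = 1.185 mm.
With a force P in the spring, the elastic change of the member is PL/(AE) and that of the spring is P/k; compatibility requires their sum to equal δ_free.
P [ L/(AE) + 1/k ] = δ_free → P [ 675/(425×110×10³) + 1/(42×10³) ] = 1.185.
P = 1.185 / 3.825×10⁻⁵ = 30980 N.
Spring extension = P/k = 30980/(42×10³) = 0.7377 mm.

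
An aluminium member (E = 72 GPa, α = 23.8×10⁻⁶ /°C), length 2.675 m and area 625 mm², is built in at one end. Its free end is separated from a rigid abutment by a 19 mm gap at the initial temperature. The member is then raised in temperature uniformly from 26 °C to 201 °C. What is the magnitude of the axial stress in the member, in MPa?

σ ≈ 0 MPa

Free thermal elongation = αΔT L = 23.8×10⁻⁶ × 175 × 2675 = 11.14 mm.
Since δ_free = 11.1 mm is less than the 19 mm gap, the member never touches the wall. No axial force develops.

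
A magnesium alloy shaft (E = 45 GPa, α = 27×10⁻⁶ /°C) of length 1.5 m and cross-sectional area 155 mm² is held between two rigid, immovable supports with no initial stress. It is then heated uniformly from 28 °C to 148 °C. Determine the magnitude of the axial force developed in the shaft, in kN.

P ≈ 22.6 kN (compressive)

Full restraint means ε = 0, so the stress is σ = EαΔT = 45×10³ × 27×10⁻⁶ × 120 = 145.8 MPa.
P = AEαΔT = 155 × 45×10³ × 27×10⁻⁶ × 120 = 22.6 kN (compressive).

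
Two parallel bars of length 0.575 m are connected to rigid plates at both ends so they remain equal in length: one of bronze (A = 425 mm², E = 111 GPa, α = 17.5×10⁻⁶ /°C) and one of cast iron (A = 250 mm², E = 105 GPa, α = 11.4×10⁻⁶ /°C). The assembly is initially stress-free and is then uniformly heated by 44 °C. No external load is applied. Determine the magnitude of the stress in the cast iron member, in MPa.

σ ≈ 18.1 MPa (tensile)

The bronze has the larger α, so on heating it would change length more than the cast iron if both were free. The rigid plates force a common final length, so the bronze is put into compression and the cast iron into tension, with equal and opposite forces P (no external load).
Setting the final lengths equal and cancelling L: (α₁ − α₂)ΔT = P/(A₁E₁) + P/(A₂E₂).
|α₁ − α₂|·ΔT = 6.1×10⁻⁶ × 44 = 0.0002684.
1/(A₁E₁) + 1/(A₂E₂) = 1/(425×111×10³) + 1/(250×105×10³) = 5.929×10⁻⁸ N⁻¹.
So P = 0.0002684 / 5.929×10⁻⁸ = 4.527 kN.
σ_{cast iron} = P/A₂ = 4527/250 = 18.11 MPa, tensile.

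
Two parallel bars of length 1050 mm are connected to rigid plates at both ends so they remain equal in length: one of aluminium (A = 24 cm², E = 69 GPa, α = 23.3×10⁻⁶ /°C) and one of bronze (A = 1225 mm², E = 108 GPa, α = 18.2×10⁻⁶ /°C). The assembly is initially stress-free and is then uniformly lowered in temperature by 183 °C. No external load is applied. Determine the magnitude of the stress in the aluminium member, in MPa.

σ ≈ 28.6 MPa (tensile)

Both members must finish at the same length. With the larger α, the aluminium tends to over-contract; the plates restrain it, putting the aluminium in tension and the bronze in compression. With no external load the two internal forces are equal and opposite, magnitude P.
Setting the final lengths equal and cancelling L: (α₁ − α₂)ΔT = P/(A₁E₁) + P/(A₂E₂).
|α₁ − α₂|·ΔT = 5.1×10⁻⁶ × 183 = 0.0009333.
1/(A₁E₁) + 1/(A₂E₂) = 1/(2400×69×10³) + 1/(1225×108×10³) = 1.36×10⁻⁸ N⁻¹.
P = 0.0009333 / 1.36×10⁻⁸ = 68640 N = 68.64 kN.
σ_{aluminium} = P/A₁ = 68640/2400 = 28.6 MPa, tensile.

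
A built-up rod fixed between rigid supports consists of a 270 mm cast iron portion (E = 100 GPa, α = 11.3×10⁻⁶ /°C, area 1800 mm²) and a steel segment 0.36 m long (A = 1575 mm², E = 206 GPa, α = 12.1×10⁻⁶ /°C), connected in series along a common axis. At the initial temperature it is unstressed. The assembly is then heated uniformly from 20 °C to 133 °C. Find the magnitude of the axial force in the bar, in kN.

If the supports were absent, the total length change would be Σ αᵢΔT Lᵢ = 11.3×10⁻⁶×113×270 + 12.1×10⁻⁶×113×360 = 0.837 mm.
The rigid supports impose zero overall length change; the single axial force P common to all segments must satisfy P Σ Lᵢ/(AᵢEᵢ) = δ_free.
Σ Lᵢ/(AᵢEᵢ) = 270/(1800×100×10³) + 360/(1575×206×10³) = 2.61×10⁻⁶ mm/N.
So P = 0.837 / 2.61×10⁻⁶ = 320.7 kN, compressive.

P ≈ 321 kN (compressive)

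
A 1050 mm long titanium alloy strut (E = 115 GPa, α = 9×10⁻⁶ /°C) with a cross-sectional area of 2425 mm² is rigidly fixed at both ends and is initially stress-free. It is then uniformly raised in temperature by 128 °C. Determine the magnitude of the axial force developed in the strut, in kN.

With zero net strain, σ = E·αΔT = 115 GPa × 9×10⁻⁶ × 128 = 132.5 MPa.
Then P = σA = 132.5 × 2425 mm² = 321.3 kN, compressive.

P ≈ 321 kN (compressive)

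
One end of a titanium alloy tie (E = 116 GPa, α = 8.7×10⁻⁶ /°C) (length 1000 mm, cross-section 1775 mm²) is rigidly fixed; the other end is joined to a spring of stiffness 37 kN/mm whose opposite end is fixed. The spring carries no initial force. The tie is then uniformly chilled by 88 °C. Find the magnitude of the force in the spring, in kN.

P ≈ 24 kN

Free thermal contraction: δ_free = αΔT L = 8.7×10⁻⁶ × 88 × 1000 = 0.7656 mm.
Let P be the tensile force in the spring. The tie extends elastically by PL/(AE) and the spring stretches by P/k; together these equal δ_free.
So P = δ_free / [L/(AE) + 1/k] = 0.7656 / [ 1000/(1775×116×10³) + 1/(37×10³) ].
P = 0.7656 / 3.188×10⁻⁵ = 24010 N.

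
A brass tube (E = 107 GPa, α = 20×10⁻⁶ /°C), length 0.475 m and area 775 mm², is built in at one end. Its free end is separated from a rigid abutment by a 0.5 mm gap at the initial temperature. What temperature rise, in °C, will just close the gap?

ΔT ≈ 52.6 °C

The gap closes when αΔT L = 0.5 mm, since the tube is still unstressed at that instant.
ΔT = 0.5 / (20×10⁻⁶ × 475) = 52.63 °C.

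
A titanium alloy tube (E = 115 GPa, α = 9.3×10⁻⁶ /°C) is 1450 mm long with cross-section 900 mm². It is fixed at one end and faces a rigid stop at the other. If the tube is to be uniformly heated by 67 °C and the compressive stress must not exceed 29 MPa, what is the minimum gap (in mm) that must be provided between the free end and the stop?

Free expansion if unrestrained: δ_free = αΔT L = 9.3×10⁻⁶ × 67 × 1450 = 0.9035 mm.
A stress of 29 MPa corresponds to the wall pushing the tube back by σL/E = 29×1450/(115×10³) = 0.3657 mm.
So the gap has to take up the difference, g_min = δ_free − σL/E = 0.9035 − 0.3657 = 0.5378 mm.

g ≈ 0.538 mm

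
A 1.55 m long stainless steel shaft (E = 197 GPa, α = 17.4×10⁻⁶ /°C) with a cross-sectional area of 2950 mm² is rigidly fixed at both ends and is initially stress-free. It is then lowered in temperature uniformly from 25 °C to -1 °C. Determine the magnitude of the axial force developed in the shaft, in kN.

The ends cannot move, so σ = EαΔT = 197×10³ × 17.4×10⁻⁶ × 26 = 89.12 MPa.
P = AEαΔT = 2950 × 197×10³ × 17.4×10⁻⁶ × 26 = 262.9 kN (tensile).

P ≈ 263 kN (tensile)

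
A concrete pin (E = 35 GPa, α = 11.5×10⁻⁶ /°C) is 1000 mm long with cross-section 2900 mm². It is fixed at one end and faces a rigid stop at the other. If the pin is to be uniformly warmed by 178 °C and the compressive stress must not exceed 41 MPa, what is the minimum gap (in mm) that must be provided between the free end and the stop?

g ≈ 0.876 mm

Free expansion if unrestrained: δ_free = αΔT L = 11.5×10⁻⁶ × 178 × 1000 = 2.047 mm.
At the allowable stress the elastic shortening the wall may impose is σL/E = 41 × 1000 / (35×10³) = 1.171 mm.
So the gap has to take up the difference, g_min = δ_free − σL/E = 2.047 − 1.171 = 0.8756 mm.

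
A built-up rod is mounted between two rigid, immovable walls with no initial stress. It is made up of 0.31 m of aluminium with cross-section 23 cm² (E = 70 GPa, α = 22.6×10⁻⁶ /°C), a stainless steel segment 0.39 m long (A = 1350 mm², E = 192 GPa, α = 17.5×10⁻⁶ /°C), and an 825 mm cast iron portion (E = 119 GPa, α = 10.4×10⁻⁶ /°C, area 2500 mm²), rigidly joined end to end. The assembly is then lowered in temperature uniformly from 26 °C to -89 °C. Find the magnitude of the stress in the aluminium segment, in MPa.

σ ≈ 181 MPa (tensile)

If the supports were absent, the total length change would be Σ αᵢΔT Lᵢ = 22.6×10⁻⁶×115×310 + 17.5×10⁻⁶×115×390 + 10.4×10⁻⁶×115×825 = 2.577 mm.
Since the ends are fixed, an axial force P builds up, equal in every segment, with P · Σ Lᵢ/(AᵢEᵢ) = δ_free.
The series flexibility is Σ Lᵢ/(AᵢEᵢ) = 310/(2300×70×10³) + 390/(1350×192×10³) + 825/(2500×119×10³) = 6.203×10⁻⁶ mm/N.
P = 2.577 / 6.203×10⁻⁶ = 415500 N = 415.5 kN, tensile.
σ_{aluminium} = P / A = 415500 / 2300 = 180.6 MPa.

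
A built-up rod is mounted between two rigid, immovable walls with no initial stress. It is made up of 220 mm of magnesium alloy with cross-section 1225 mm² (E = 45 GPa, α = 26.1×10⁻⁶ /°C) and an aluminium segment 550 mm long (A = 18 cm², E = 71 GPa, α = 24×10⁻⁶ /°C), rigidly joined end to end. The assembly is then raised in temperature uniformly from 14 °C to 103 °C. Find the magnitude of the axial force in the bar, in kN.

P ≈ 203 kN (compressive)

Free thermal expansion of the whole bar: Σ αᵢΔT Lᵢ = 26.1×10⁻⁶×89×220 + 24×10⁻⁶×89×550 = 1.686 mm.
The walls prevent any net length change, so an axial force P (same in every segment) develops. Compatibility: P · Σ Lᵢ/(AᵢEᵢ) = δ_free.
Σ Lᵢ/(AᵢEᵢ) = 220/(1225×45×10³) + 550/(1800×71×10³) = 8.295×10⁻⁶ mm/N.
Hence P = δ_free / Σ(L/AE) = 1.686/8.295×10⁻⁶ = 203.2 kN (compressive).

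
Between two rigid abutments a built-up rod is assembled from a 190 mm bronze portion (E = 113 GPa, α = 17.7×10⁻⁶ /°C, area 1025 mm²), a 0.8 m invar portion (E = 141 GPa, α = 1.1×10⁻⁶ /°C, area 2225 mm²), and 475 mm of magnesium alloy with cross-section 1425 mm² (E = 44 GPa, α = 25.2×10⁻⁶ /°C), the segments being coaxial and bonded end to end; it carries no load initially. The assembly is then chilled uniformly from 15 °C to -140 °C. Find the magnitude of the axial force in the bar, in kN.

Free thermal contraction of the whole bar: Σ αᵢΔT Lᵢ = 17.7×10⁻⁶×155×190 + 1.1×10⁻⁶×155×800 + 25.2×10⁻⁶×155×475 = 2.513 mm.
The walls prevent any net length change, so an axial force P (same in every segment) develops. Compatibility: P · Σ Lᵢ/(AᵢEᵢ) = δ_free.
The series flexibility is Σ Lᵢ/(AᵢEᵢ) = 190/(1025×113×10³) + 800/(2225×141×10³) + 475/(1425×44×10³) = 1.177×10⁻⁵ mm/N.
P = 2.513 / 1.177×10⁻⁵ = 213600 N = 213.6 kN, tensile.

P ≈ 214 kN (tensile)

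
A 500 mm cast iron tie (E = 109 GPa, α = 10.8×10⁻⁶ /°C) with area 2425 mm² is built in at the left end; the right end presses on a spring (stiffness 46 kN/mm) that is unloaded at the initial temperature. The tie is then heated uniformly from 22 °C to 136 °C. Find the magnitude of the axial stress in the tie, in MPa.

The unrestrained thermal change is αΔT L = 10.8×10⁻⁶ × 114 × 500 = 0.6156 mm.
With a force P in the spring, the elastic change of the tie is PL/(AE) and that of the spring is P/k; compatibility requires their sum to equal δ_free.
P [ L/(AE) + 1/k ] = δ_free → P [ 500/(2425×109×10³) + 1/(46×10³) ] = 0.6156.
P = 0.6156 / 2.363×10⁻⁵ = 26050 N.
σ = P/A = 26050/2425 = 10.74 MPa.

σ ≈ 10.7 MPa (compressive)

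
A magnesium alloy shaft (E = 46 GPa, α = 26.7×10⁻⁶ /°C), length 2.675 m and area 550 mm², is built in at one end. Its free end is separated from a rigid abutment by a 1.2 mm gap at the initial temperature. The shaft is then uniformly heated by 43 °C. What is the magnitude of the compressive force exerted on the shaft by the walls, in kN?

Unrestrained expansion: δ_free = αΔT L = 26.7×10⁻⁶ × 43 × 2675 = 3.071 mm.
This exceeds the 1.2 mm gap, so the wall pushes back. The portion of expansion that must be recovered elastically is δ_free − gap = 3.071 − 1.2 = 1.871 mm.
Compatibility: PL/(AE) = 1.871 mm, so σ = P/A = E × (1.871/2675) = 32.18 MPa.
Force on the wall = σA = 32.18 × 550 mm² = 17.7 kN.

P ≈ 17.7 kN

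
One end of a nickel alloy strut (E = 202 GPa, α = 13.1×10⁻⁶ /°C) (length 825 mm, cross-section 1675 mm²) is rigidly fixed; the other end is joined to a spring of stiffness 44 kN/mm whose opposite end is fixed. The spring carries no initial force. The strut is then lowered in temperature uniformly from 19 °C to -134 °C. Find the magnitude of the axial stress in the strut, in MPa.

The unrestrained thermal change is αΔT L = 13.1×10⁻⁶ × 153 × 825 = 1.654 mm.
With a force P in the spring, the elastic change of the strut is PL/(AE) and that of the spring is P/k; compatibility requires their sum to equal δ_free.
P [ L/(AE) + 1/k ] = δ_free → P [ 825/(1675×202×10³) + 1/(44×10³) ] = 1.654.
P = 1.654 / 2.517×10⁻⁵ = 65710 N.
σ = P/A = 65710/1675 = 39.23 MPa.

σ ≈ 39.2 MPa (tensile)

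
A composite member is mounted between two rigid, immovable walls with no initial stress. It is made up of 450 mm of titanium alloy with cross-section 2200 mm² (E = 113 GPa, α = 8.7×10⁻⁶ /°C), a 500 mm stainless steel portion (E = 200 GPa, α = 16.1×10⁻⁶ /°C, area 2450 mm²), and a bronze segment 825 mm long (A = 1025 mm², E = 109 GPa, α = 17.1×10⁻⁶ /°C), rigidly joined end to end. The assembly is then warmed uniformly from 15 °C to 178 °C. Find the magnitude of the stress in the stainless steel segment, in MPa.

σ ≈ 170 MPa (compressive)

With the walls removed the bar would change length by δ_free = Σ αᵢΔT Lᵢ = 8.7×10⁻⁶×163×450 + 16.1×10⁻⁶×163×500 + 17.1×10⁻⁶×163×825 = 4.25 mm.
The walls prevent any net length change, so an axial force P (same in every segment) develops. Compatibility: P · Σ Lᵢ/(AᵢEᵢ) = δ_free.
Σ Lᵢ/(AᵢEᵢ) = 450/(2200×113×10³) + 500/(2450×200×10³) + 825/(1025×109×10³) = 1.021×10⁻⁵ mm/N.
P = 4.25 / 1.021×10⁻⁵ = 416000 N = 416 kN, compressive.
σ_{stainless steel} = P / A = 416000 / 2450 = 169.8 MPa.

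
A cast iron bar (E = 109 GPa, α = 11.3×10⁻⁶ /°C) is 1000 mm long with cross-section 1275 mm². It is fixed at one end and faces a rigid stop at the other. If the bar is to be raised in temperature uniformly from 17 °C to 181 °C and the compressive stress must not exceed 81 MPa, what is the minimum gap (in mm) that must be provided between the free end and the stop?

g ≈ 1.11 mm

With no wall the bar would lengthen by αΔT L = 11.3×10⁻⁶ × 164 × 1000 = 1.853 mm.
A stress of 81 MPa corresponds to the wall pushing the bar back by σL/E = 81×1000/(109×10³) = 0.7431 mm.
So the gap has to take up the difference, g_min = δ_free − σL/E = 1.853 − 0.7431 = 1.11 mm.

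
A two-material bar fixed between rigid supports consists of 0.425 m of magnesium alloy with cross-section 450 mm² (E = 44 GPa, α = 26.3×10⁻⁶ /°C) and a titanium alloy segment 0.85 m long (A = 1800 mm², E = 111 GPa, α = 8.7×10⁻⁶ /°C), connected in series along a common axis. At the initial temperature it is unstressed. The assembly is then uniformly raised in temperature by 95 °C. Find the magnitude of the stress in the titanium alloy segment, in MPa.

If the supports were absent, the total length change would be Σ αᵢΔT Lᵢ = 26.3×10⁻⁶×95×425 + 8.7×10⁻⁶×95×850 = 1.764 mm.
The walls prevent any net length change, so an axial force P (same in every segment) develops. Compatibility: P · Σ Lᵢ/(AᵢEᵢ) = δ_free.
The series flexibility is Σ Lᵢ/(AᵢEᵢ) = 425/(450×44×10³) + 850/(1800×111×10³) = 2.572×10⁻⁵ mm/N.
P = 1.764 / 2.572×10⁻⁵ = 68600 N = 68.6 kN, compressive.
σ_{titanium alloy} = P / A = 68600 / 1800 = 38.11 MPa.

σ ≈ 38.1 MPa (compressive)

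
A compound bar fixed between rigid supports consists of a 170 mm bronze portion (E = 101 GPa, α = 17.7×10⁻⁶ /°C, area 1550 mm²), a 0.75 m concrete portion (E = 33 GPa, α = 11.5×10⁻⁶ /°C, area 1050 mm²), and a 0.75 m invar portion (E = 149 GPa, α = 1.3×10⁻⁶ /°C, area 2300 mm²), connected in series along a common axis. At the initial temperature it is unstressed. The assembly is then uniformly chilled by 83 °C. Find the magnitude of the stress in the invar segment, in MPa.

σ ≈ 18.3 MPa (tensile)

If the supports were absent, the total length change would be Σ αᵢΔT Lᵢ = 17.7×10⁻⁶×83×170 + 11.5×10⁻⁶×83×750 + 1.3×10⁻⁶×83×750 = 1.047 mm.
The walls prevent any net length change, so an axial force P (same in every segment) develops. Compatibility: P · Σ Lᵢ/(AᵢEᵢ) = δ_free.
Σ Lᵢ/(AᵢEᵢ) = 170/(1550×101×10³) + 750/(1050×33×10³) + 750/(2300×149×10³) = 2.492×10⁻⁵ mm/N.
Hence P = δ_free / Σ(L/AE) = 1.047/2.492×10⁻⁵ = 42 kN (tensile).
σ_{invar} = P / A = 42000 / 2300 = 18.26 MPa.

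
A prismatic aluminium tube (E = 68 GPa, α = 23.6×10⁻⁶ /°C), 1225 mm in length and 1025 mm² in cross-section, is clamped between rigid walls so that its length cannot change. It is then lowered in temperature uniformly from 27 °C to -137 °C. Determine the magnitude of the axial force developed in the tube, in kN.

P ≈ 270 kN (tensile)

With zero net strain, σ = E·αΔT = 68 GPa × 23.6×10⁻⁶ × 164 = 263.2 MPa.
P = AEαΔT = 1025 × 68×10³ × 23.6×10⁻⁶ × 164 = 269.8 kN (tensile).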